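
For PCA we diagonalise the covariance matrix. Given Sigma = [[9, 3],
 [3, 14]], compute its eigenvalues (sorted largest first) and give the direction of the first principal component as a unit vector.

Step 1 — characteristic polynomial of 2×2 Sigma:
  det(Sigma - λI) = λ² - trace · λ + det = 0.
  trace = 9 + 14 = 23, det = 9·14 - (3)² = 117.
Step 2 — discriminant:
  Δ = trace² - 4·det = 529 - 468 = 61.
Step 3 — eigenvalues:
  λ = (trace ± √Δ)/2 = (23 ± 7.8102)/2,
  λ_1 = 15.4051,  λ_2 = 7.5949.

Step 4 — unit eigenvector for λ_1: solve (Sigma - λ_1 I)v = 0. First row:
  (9 - 15.4051)·v_x + (3)·v_y = 0, i.e. (-6.4051)·v_x + (3)·v_y = 0,
  so v ∝ (b, λ_1 - a) = (3, 6.4051) = u.
  ||u|| = √((3)² + (6.4051)²) = √(50.0256) ≈ 7.0729,
  v_1 = u/||u|| ≈ (0.4242, 0.9056) (||v_1|| = 1).

λ_1 = 15.4051,  λ_2 = 7.5949;  v_1 ≈ (0.4242, 0.9056)


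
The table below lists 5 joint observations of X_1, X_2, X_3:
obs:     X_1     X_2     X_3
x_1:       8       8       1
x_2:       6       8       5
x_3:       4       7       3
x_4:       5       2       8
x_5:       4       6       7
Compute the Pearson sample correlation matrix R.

Step 1 — column means:
  mean(X_1) = (8 + 6 + 4 + 5 + 4) / 5 = 27/5 = 5.4
  mean(X_2) = (8 + 8 + 7 + 2 + 6) / 5 = 31/5 = 6.2
  mean(X_3) = (1 + 5 + 3 + 8 + 7) / 5 = 24/5 = 4.8

Step 2 — sample variances and covariances s[i,j] = (1/(n-1)) · Σ_k (x_{k,i} - mean_i) · (x_{k,j} - mean_j), with n-1 = 4:
  s[X_1,X_1] = ((2.6)·(2.6) + (0.6)·(0.6) + (-1.4)·(-1.4) + (-0.4)·(-0.4) + (-1.4)·(-1.4)) / 4 = 11.2/4 = 2.8
  s[X_1,X_2] = ((2.6)·(1.8) + (0.6)·(1.8) + (-1.4)·(0.8) + (-0.4)·(-4.2) + (-1.4)·(-0.2)) / 4 = 6.6/4 = 1.65
  s[X_1,X_3] = ((2.6)·(-3.8) + (0.6)·(0.2) + (-1.4)·(-1.8) + (-0.4)·(3.2) + (-1.4)·(2.2)) / 4 = -11.6/4 = -2.9
  s[X_2,X_2] = ((1.8)·(1.8) + (1.8)·(1.8) + (0.8)·(0.8) + (-4.2)·(-4.2) + (-0.2)·(-0.2)) / 4 = 24.8/4 = 6.2
  s[X_2,X_3] = ((1.8)·(-3.8) + (1.8)·(0.2) + (0.8)·(-1.8) + (-4.2)·(3.2) + (-0.2)·(2.2)) / 4 = -21.8/4 = -5.45
  s[X_3,X_3] = ((-3.8)·(-3.8) + (0.2)·(0.2) + (-1.8)·(-1.8) + (3.2)·(3.2) + (2.2)·(2.2)) / 4 = 32.8/4 = 8.2
  Sample standard deviations s_i = √(s[i,i]):
  s(X_1) = √(2.8) = 1.6733
  s(X_2) = √(6.2) = 2.49
  s(X_3) = √(8.2) = 2.8636

Step 3 — r_{ij} = s_{ij} / (s_i · s_j):
  r[X_1,X_1] = 1 (diagonal).
  r[X_1,X_2] = 1.65 / (1.6733 · 2.49) = 1.65 / 4.1665 = 0.396
  r[X_1,X_3] = -2.9 / (1.6733 · 2.8636) = -2.9 / 4.7917 = -0.6052
  r[X_2,X_2] = 1 (diagonal).
  r[X_2,X_3] = -5.45 / (2.49 · 2.8636) = -5.45 / 7.1302 = -0.7644
  r[X_3,X_3] = 1 (diagonal).

R is symmetric with unit diagonal. Assembling:

R = [[1, 0.396, -0.6052],
 [0.396, 1, -0.7644],
 [-0.6052, -0.7644, 1]]


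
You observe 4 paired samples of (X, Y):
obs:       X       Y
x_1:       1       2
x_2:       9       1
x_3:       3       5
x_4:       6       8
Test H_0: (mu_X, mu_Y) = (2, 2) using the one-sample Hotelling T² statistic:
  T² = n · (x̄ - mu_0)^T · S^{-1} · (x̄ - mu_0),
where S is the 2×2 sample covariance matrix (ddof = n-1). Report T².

Step 1 — sample mean vector:
  mean(X) = (1 + 9 + 3 + 6) / 4 = 19/4 = 4.75
  mean(Y) = (2 + 1 + 5 + 8) / 4 = 16/4 = 4
  x̄ = (4.75, 4),  deviation x̄ - mu_0 = (4.75, 4) - (2, 2) = (2.75, 2).

Step 2 — sample covariance matrix, S[i,j] = (1/(n-1)) · Σ_k (x_{k,i} - mean_i) · (x_{k,j} - mean_j), divisor n-1 = 3:
  S[X,X] = ((-3.75)·(-3.75) + (4.25)·(4.25) + (-1.75)·(-1.75) + (1.25)·(1.25)) / 3 = 36.75/3 = 12.25
  S[X,Y] = ((-3.75)·(-2) + (4.25)·(-3) + (-1.75)·(1) + (1.25)·(4)) / 3 = -2/3 = -0.6667
  S[Y,Y] = ((-2)·(-2) + (-3)·(-3) + (1)·(1) + (4)·(4)) / 3 = 30/3 = 10
  S = [[12.25, -0.6667],
 [-0.6667, 10]].

Step 3 — invert S. det(S) = 12.25·10 - (-0.6667)² = 122.0556.
  S^{-1} = (1/det) · [[d, -b], [-b, a]] = [[0.0819, 0.0055],
 [0.0055, 0.1004]].

Step 4 — quadratic form (x̄ - mu_0)^T · S^{-1} · (x̄ - mu_0):
  S^{-1} · (x̄ - mu_0) = (0.2362, 0.2157),
  (x̄ - mu_0)^T · [...] = (2.75)·(0.2362) + (2)·(0.2157) = 1.0811.

Step 5 — scale by n: T² = 4 · 1.0811 = 4.3245.

T² ≈ 4.3245


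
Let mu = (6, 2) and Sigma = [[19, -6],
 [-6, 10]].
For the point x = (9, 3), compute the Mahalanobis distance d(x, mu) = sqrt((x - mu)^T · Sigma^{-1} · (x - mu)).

Step 1 — centre the observation: (x - mu) = (3, 1).

Step 2 — invert Sigma. det(Sigma) = 19·10 - (-6)² = 154.
  Sigma^{-1} = (1/det) · [[d, -b], [-b, a]] = [[0.0649, 0.039],
 [0.039, 0.1234]].

Step 3 — form the quadratic (x - mu)^T · Sigma^{-1} · (x - mu):
  Sigma^{-1} · (x - mu) = (0.2338, 0.2403).
  (x - mu)^T · [Sigma^{-1} · (x - mu)] = (3)·(0.2338) + (1)·(0.2403) = 0.9416.

Step 4 — take square root: d = √(0.9416) ≈ 0.9703.

d(x, mu) = √(0.9416) ≈ 0.9703


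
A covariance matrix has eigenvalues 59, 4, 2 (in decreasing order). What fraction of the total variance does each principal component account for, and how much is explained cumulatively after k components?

Step 1 — total variance = trace(Sigma) = Σ λ_i = 59 + 4 + 2 = 65.

Step 2 — fraction explained by component i = λ_i / Σ λ:
  PC1: 59/65 = 0.9077
  PC2: 4/65 = 0.0615
  PC3: 2/65 = 0.0308

Step 3 — cumulative fraction after k components = (λ_1 + ... + λ_k) / Σ λ:
  k = 1: 59/65 = 0.9077
  k = 2: (59 + 4)/65 = 63/65 = 0.9692
  k = 3: (59 + 4 + 2)/65 = 65/65 = 1

Summary (fraction, with percent):

explained: PC1 0.9077 (90.77%), PC2 0.0615 (6.15%), PC3 0.0308 (3.08%);  cumulative: 0.9077, 0.9692, 1


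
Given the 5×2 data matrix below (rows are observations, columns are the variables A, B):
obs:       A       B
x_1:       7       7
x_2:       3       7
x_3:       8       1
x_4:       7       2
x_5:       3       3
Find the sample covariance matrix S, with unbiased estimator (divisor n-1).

Step 1 — column means:
  mean(A) = (7 + 3 + 8 + 7 + 3) / 5 = 28/5 = 5.6
  mean(B) = (7 + 7 + 1 + 2 + 3) / 5 = 20/5 = 4

Step 2 — sample covariance S[i,j] = (1/(n-1)) · Σ_k (x_{k,i} - mean_i) · (x_{k,j} - mean_j), with n-1 = 4.
  S[A,A] = ((1.4)·(1.4) + (-2.6)·(-2.6) + (2.4)·(2.4) + (1.4)·(1.4) + (-2.6)·(-2.6)) / 4 = 23.2/4 = 5.8
  S[A,B] = ((1.4)·(3) + (-2.6)·(3) + (2.4)·(-3) + (1.4)·(-2) + (-2.6)·(-1)) / 4 = -11/4 = -2.75
  S[B,B] = ((3)·(3) + (3)·(3) + (-3)·(-3) + (-2)·(-2) + (-1)·(-1)) / 4 = 32/4 = 8

S is symmetric (S[j,i] = S[i,j]). Assembling:

S = [[5.8, -2.75],
 [-2.75, 8]]


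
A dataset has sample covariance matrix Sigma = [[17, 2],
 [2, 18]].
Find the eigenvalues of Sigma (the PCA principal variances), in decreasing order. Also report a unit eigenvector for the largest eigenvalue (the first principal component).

Step 1 — characteristic polynomial of 2×2 Sigma:
  det(Sigma - λI) = λ² - trace · λ + det = 0.
  trace = 17 + 18 = 35, det = 17·18 - (2)² = 302.
Step 2 — discriminant:
  Δ = trace² - 4·det = 1225 - 1208 = 17.
Step 3 — eigenvalues:
  λ = (trace ± √Δ)/2 = (35 ± 4.1231)/2,
  λ_1 = 19.5616,  λ_2 = 15.4384.

Step 4 — unit eigenvector for λ_1: solve (Sigma - λ_1 I)v = 0. First row:
  (17 - 19.5616)·v_x + (2)·v_y = 0, i.e. (-2.5616)·v_x + (2)·v_y = 0,
  so v ∝ (b, λ_1 - a) = (2, 2.5616) = u.
  ||u|| = √((2)² + (2.5616)²) = √(10.5616) ≈ 3.2499,
  v_1 = u/||u|| ≈ (0.6154, 0.7882) (||v_1|| = 1).

λ_1 = 19.5616,  λ_2 = 15.4384;  v_1 ≈ (0.6154, 0.7882)


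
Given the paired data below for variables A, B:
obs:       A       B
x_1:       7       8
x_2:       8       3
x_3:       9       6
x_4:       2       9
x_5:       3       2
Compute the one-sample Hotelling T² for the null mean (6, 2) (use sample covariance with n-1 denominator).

Step 1 — sample mean vector:
  mean(A) = (7 + 8 + 9 + 2 + 3) / 5 = 29/5 = 5.8
  mean(B) = (8 + 3 + 6 + 9 + 2) / 5 = 28/5 = 5.6
  x̄ = (5.8, 5.6),  deviation x̄ - mu_0 = (5.8, 5.6) - (6, 2) = (-0.2, 3.6).

Step 2 — sample covariance matrix, S[i,j] = (1/(n-1)) · Σ_k (x_{k,i} - mean_i) · (x_{k,j} - mean_j), divisor n-1 = 4:
  S[A,A] = ((1.2)·(1.2) + (2.2)·(2.2) + (3.2)·(3.2) + (-3.8)·(-3.8) + (-2.8)·(-2.8)) / 4 = 38.8/4 = 9.7
  S[A,B] = ((1.2)·(2.4) + (2.2)·(-2.6) + (3.2)·(0.4) + (-3.8)·(3.4) + (-2.8)·(-3.6)) / 4 = -4.4/4 = -1.1
  S[B,B] = ((2.4)·(2.4) + (-2.6)·(-2.6) + (0.4)·(0.4) + (3.4)·(3.4) + (-3.6)·(-3.6)) / 4 = 37.2/4 = 9.3
  S = [[9.7, -1.1],
 [-1.1, 9.3]].

Step 3 — invert S. det(S) = 9.7·9.3 - (-1.1)² = 89.
  S^{-1} = (1/det) · [[d, -b], [-b, a]] = [[0.1045, 0.0124],
 [0.0124, 0.109]].

Step 4 — quadratic form (x̄ - mu_0)^T · S^{-1} · (x̄ - mu_0):
  S^{-1} · (x̄ - mu_0) = (0.0236, 0.3899),
  (x̄ - mu_0)^T · [...] = (-0.2)·(0.0236) + (3.6)·(0.3899) = 1.3989.

Step 5 — scale by n: T² = 5 · 1.3989 = 6.9944.

T² ≈ 6.9944


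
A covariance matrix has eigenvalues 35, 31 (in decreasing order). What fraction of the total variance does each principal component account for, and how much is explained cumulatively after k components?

Step 1 — total variance = trace(Sigma) = Σ λ_i = 35 + 31 = 66.

Step 2 — fraction explained by component i = λ_i / Σ λ:
  PC1: 35/66 = 0.5303
  PC2: 31/66 = 0.4697

Step 3 — cumulative fraction after k components = (λ_1 + ... + λ_k) / Σ λ:
  k = 1: 35/66 = 0.5303
  k = 2: (35 + 31)/66 = 66/66 = 1

Summary (fraction, with percent):

explained: PC1 0.5303 (53.03%), PC2 0.4697 (46.97%);  cumulative: 0.5303, 1


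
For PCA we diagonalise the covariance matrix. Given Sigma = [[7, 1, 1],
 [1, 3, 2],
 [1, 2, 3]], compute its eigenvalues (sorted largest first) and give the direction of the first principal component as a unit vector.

Step 1 — characteristic polynomial p(λ) = det(λI - Sigma) = λ³ - tr·λ² + c_1·λ - det, where tr = trace, c_1 = sum of the principal 2×2 minors, det = det(Sigma):
  tr = 7 + 3 + 3 = 13,
  c_1 = (7·3 - (1)²) + (7·3 - (1)²) + (3·3 - (2)²) = 20 + 20 + 5 = 45,
  det = 7·(3·3 - (2)²) - (1)·((1)·3 - (2)·(1)) + (1)·((1)·(2) - 3·(1)) = 7·(5) - (1)·(1) + (1)·(-1) = 33.
  So p(λ) = λ³ - 13λ² + 45λ - 33.
Step 2 — look for an integer root (rational root theorem: any rational root is an integer divisor of 33). Testing λ = 1:
  p(1) = 1 - 13 + 45 - 33 = 0  ✓
  Dividing out (λ - 1): p(λ) = (λ - 1)(λ² - 12λ + 33).
Step 3 — remaining eigenvalues from the quadratic λ² - 12λ + 33 = 0:
  Δ = 12² - 4·33 = 144 - 132 = 12,  λ = (12 ± √12)/2 = (12 ± 3.4641)/2 ≈ 7.7321 or 4.2679.
  Sorted: λ_1 = 7.7321,  λ_2 = 4.2679,  λ_3 = 1  (check: sum = 13 = tr ✓).

Step 4 — unit eigenvector for λ_1 ≈ 7.7321: v spans the null space of (Sigma - λ_1 I), whose rows are
  r_1 = (-0.7321, 1, 1),  r_2 = (1, -4.7321, 2),  r_3 = (1, 2, -4.7321).
  v is orthogonal to every row, so take v ∝ r_1 × r_2 = ((1)·(2) - (1)·(-4.7321), (1)·(1) - (-0.7321)·(2), (-0.7321)·(-4.7321) - (1)·(1)) ≈ (6.7321, 2.4641, 2.4641).
  Let u = (6.7321, 2.4641, 2.4641).
  ||u|| = √((6.7321)² + (2.4641)² + (2.4641)²) = √(57.4641) ≈ 7.5805,  v_1 = u/||u|| ≈ (0.8881, 0.3251, 0.3251) (||v_1|| = 1).

λ_1 = 7.7321,  λ_2 = 4.2679,  λ_3 = 1;  v_1 ≈ (0.8881, 0.3251, 0.3251)


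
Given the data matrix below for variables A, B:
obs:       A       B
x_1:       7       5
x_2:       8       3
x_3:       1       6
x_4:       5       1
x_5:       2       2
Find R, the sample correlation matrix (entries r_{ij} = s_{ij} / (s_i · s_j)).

Step 1 — column means:
  mean(A) = (7 + 8 + 1 + 5 + 2) / 5 = 23/5 = 4.6
  mean(B) = (5 + 3 + 6 + 1 + 2) / 5 = 17/5 = 3.4

Step 2 — sample variances and covariances s[i,j] = (1/(n-1)) · Σ_k (x_{k,i} - mean_i) · (x_{k,j} - mean_j), with n-1 = 4:
  s[A,A] = ((2.4)·(2.4) + (3.4)·(3.4) + (-3.6)·(-3.6) + (0.4)·(0.4) + (-2.6)·(-2.6)) / 4 = 37.2/4 = 9.3
  s[A,B] = ((2.4)·(1.6) + (3.4)·(-0.4) + (-3.6)·(2.6) + (0.4)·(-2.4) + (-2.6)·(-1.4)) / 4 = -4.2/4 = -1.05
  s[B,B] = ((1.6)·(1.6) + (-0.4)·(-0.4) + (2.6)·(2.6) + (-2.4)·(-2.4) + (-1.4)·(-1.4)) / 4 = 17.2/4 = 4.3
  Sample standard deviations s_i = √(s[i,i]):
  s(A) = √(9.3) = 3.0496
  s(B) = √(4.3) = 2.0736

Step 3 — r_{ij} = s_{ij} / (s_i · s_j):
  r[A,A] = 1 (diagonal).
  r[A,B] = -1.05 / (3.0496 · 2.0736) = -1.05 / 6.3238 = -0.166
  r[B,B] = 1 (diagonal).

R is symmetric with unit diagonal. Assembling:

R = [[1, -0.166],
 [-0.166, 1]]


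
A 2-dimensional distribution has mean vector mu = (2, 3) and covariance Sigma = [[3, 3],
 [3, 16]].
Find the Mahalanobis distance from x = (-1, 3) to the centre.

Step 1 — centre the observation: (x - mu) = (-3, 0).

Step 2 — invert Sigma. det(Sigma) = 3·16 - (3)² = 39.
  Sigma^{-1} = (1/det) · [[d, -b], [-b, a]] = [[0.4103, -0.0769],
 [-0.0769, 0.0769]].

Step 3 — form the quadratic (x - mu)^T · Sigma^{-1} · (x - mu):
  Sigma^{-1} · (x - mu) = (-1.2308, 0.2308).
  (x - mu)^T · [Sigma^{-1} · (x - mu)] = (-3)·(-1.2308) + (0)·(0.2308) = 3.6923.

Step 4 — take square root: d = √(3.6923) ≈ 1.9215.

d(x, mu) = √(3.6923) ≈ 1.9215


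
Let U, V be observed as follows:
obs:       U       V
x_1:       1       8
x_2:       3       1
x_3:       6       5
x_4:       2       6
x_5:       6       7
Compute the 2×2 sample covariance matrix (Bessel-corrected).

Step 1 — column means:
  mean(U) = (1 + 3 + 6 + 2 + 6) / 5 = 18/5 = 3.6
  mean(V) = (8 + 1 + 5 + 6 + 7) / 5 = 27/5 = 5.4

Step 2 — sample covariance S[i,j] = (1/(n-1)) · Σ_k (x_{k,i} - mean_i) · (x_{k,j} - mean_j), with n-1 = 4.
  S[U,U] = ((-2.6)·(-2.6) + (-0.6)·(-0.6) + (2.4)·(2.4) + (-1.6)·(-1.6) + (2.4)·(2.4)) / 4 = 21.2/4 = 5.3
  S[U,V] = ((-2.6)·(2.6) + (-0.6)·(-4.4) + (2.4)·(-0.4) + (-1.6)·(0.6) + (2.4)·(1.6)) / 4 = -2.2/4 = -0.55
  S[V,V] = ((2.6)·(2.6) + (-4.4)·(-4.4) + (-0.4)·(-0.4) + (0.6)·(0.6) + (1.6)·(1.6)) / 4 = 29.2/4 = 7.3

S is symmetric (S[j,i] = S[i,j]). Assembling:

S = [[5.3, -0.55],
 [-0.55, 7.3]]


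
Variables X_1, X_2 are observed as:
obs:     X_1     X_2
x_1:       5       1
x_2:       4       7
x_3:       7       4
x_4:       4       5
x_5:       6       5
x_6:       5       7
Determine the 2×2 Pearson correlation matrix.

Step 1 — column means:
  mean(X_1) = (5 + 4 + 7 + 4 + 6 + 5) / 6 = 31/6 = 5.1667
  mean(X_2) = (1 + 7 + 4 + 5 + 5 + 7) / 6 = 29/6 = 4.8333

Step 2 — sample variances and covariances s[i,j] = (1/(n-1)) · Σ_k (x_{k,i} - mean_i) · (x_{k,j} - mean_j), with n-1 = 5:
  s[X_1,X_1] = ((-0.1667)·(-0.1667) + (-1.1667)·(-1.1667) + (1.8333)·(1.8333) + (-1.1667)·(-1.1667) + (0.8333)·(0.8333) + (-0.1667)·(-0.1667)) / 5 = 6.8333/5 = 1.3667
  s[X_1,X_2] = ((-0.1667)·(-3.8333) + (-1.1667)·(2.1667) + (1.8333)·(-0.8333) + (-1.1667)·(0.1667) + (0.8333)·(0.1667) + (-0.1667)·(2.1667)) / 5 = -3.8333/5 = -0.7667
  s[X_2,X_2] = ((-3.8333)·(-3.8333) + (2.1667)·(2.1667) + (-0.8333)·(-0.8333) + (0.1667)·(0.1667) + (0.1667)·(0.1667) + (2.1667)·(2.1667)) / 5 = 24.8333/5 = 4.9667
  Sample standard deviations s_i = √(s[i,i]):
  s(X_1) = √(1.3667) = 1.169
  s(X_2) = √(4.9667) = 2.2286

Step 3 — r_{ij} = s_{ij} / (s_i · s_j):
  r[X_1,X_1] = 1 (diagonal).
  r[X_1,X_2] = -0.7667 / (1.169 · 2.2286) = -0.7667 / 2.6053 = -0.2943
  r[X_2,X_2] = 1 (diagonal).

R is symmetric with unit diagonal. Assembling:

R = [[1, -0.2943],
 [-0.2943, 1]]


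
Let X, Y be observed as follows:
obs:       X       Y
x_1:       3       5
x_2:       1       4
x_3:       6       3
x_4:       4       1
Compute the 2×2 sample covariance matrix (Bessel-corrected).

Step 1 — column means:
  mean(X) = (3 + 1 + 6 + 4) / 4 = 14/4 = 3.5
  mean(Y) = (5 + 4 + 3 + 1) / 4 = 13/4 = 3.25

Step 2 — sample covariance S[i,j] = (1/(n-1)) · Σ_k (x_{k,i} - mean_i) · (x_{k,j} - mean_j), with n-1 = 3.
  S[X,X] = ((-0.5)·(-0.5) + (-2.5)·(-2.5) + (2.5)·(2.5) + (0.5)·(0.5)) / 3 = 13/3 = 4.3333
  S[X,Y] = ((-0.5)·(1.75) + (-2.5)·(0.75) + (2.5)·(-0.25) + (0.5)·(-2.25)) / 3 = -4.5/3 = -1.5
  S[Y,Y] = ((1.75)·(1.75) + (0.75)·(0.75) + (-0.25)·(-0.25) + (-2.25)·(-2.25)) / 3 = 8.75/3 = 2.9167

S is symmetric (S[j,i] = S[i,j]). Assembling:

S = [[4.3333, -1.5],
 [-1.5, 2.9167]]


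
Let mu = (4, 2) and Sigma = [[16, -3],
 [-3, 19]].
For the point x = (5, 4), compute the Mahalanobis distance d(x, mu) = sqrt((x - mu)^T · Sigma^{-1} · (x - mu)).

Step 1 — centre the observation: (x - mu) = (1, 2).

Step 2 — invert Sigma. det(Sigma) = 16·19 - (-3)² = 295.
  Sigma^{-1} = (1/det) · [[d, -b], [-b, a]] = [[0.0644, 0.0102],
 [0.0102, 0.0542]].

Step 3 — form the quadratic (x - mu)^T · Sigma^{-1} · (x - mu):
  Sigma^{-1} · (x - mu) = (0.0847, 0.1186).
  (x - mu)^T · [Sigma^{-1} · (x - mu)] = (1)·(0.0847) + (2)·(0.1186) = 0.322.

Step 4 — take square root: d = √(0.322) ≈ 0.5675.

d(x, mu) = √(0.322) ≈ 0.5675


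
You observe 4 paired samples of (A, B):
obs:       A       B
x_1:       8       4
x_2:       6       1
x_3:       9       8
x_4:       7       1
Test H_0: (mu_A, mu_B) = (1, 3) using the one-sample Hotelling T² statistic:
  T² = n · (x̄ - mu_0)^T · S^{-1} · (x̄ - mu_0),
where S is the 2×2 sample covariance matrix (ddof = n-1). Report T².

Step 1 — sample mean vector:
  mean(A) = (8 + 6 + 9 + 7) / 4 = 30/4 = 7.5
  mean(B) = (4 + 1 + 8 + 1) / 4 = 14/4 = 3.5
  x̄ = (7.5, 3.5),  deviation x̄ - mu_0 = (7.5, 3.5) - (1, 3) = (6.5, 0.5).

Step 2 — sample covariance matrix, S[i,j] = (1/(n-1)) · Σ_k (x_{k,i} - mean_i) · (x_{k,j} - mean_j), divisor n-1 = 3:
  S[A,A] = ((0.5)·(0.5) + (-1.5)·(-1.5) + (1.5)·(1.5) + (-0.5)·(-0.5)) / 3 = 5/3 = 1.6667
  S[A,B] = ((0.5)·(0.5) + (-1.5)·(-2.5) + (1.5)·(4.5) + (-0.5)·(-2.5)) / 3 = 12/3 = 4
  S[B,B] = ((0.5)·(0.5) + (-2.5)·(-2.5) + (4.5)·(4.5) + (-2.5)·(-2.5)) / 3 = 33/3 = 11
  S = [[1.6667, 4],
 [4, 11]].

Step 3 — invert S. det(S) = 1.6667·11 - (4)² = 2.3333.
  S^{-1} = (1/det) · [[d, -b], [-b, a]] = [[4.7143, -1.7143],
 [-1.7143, 0.7143]].

Step 4 — quadratic form (x̄ - mu_0)^T · S^{-1} · (x̄ - mu_0):
  S^{-1} · (x̄ - mu_0) = (29.7857, -10.7857),
  (x̄ - mu_0)^T · [...] = (6.5)·(29.7857) + (0.5)·(-10.7857) = 188.2143.

Step 5 — scale by n: T² = 4 · 188.2143 = 752.8571.

T² ≈ 752.8571


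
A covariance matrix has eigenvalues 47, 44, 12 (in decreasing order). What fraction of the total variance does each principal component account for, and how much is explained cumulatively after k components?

Step 1 — total variance = trace(Sigma) = Σ λ_i = 47 + 44 + 12 = 103.

Step 2 — fraction explained by component i = λ_i / Σ λ:
  PC1: 47/103 = 0.4563
  PC2: 44/103 = 0.4272
  PC3: 12/103 = 0.1165

Step 3 — cumulative fraction after k components = (λ_1 + ... + λ_k) / Σ λ:
  k = 1: 47/103 = 0.4563
  k = 2: (47 + 44)/103 = 91/103 = 0.8835
  k = 3: (47 + 44 + 12)/103 = 103/103 = 1

Summary (fraction, with percent):

explained: PC1 0.4563 (45.63%), PC2 0.4272 (42.72%), PC3 0.1165 (11.65%);  cumulative: 0.4563, 0.8835, 1


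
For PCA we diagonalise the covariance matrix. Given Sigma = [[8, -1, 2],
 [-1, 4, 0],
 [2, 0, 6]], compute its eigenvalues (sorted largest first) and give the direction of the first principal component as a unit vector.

Step 1 — characteristic polynomial p(λ) = det(λI - Sigma) = λ³ - tr·λ² + c_1·λ - det, where tr = trace, c_1 = sum of the principal 2×2 minors, det = det(Sigma):
  tr = 8 + 4 + 6 = 18,
  c_1 = (8·4 - (-1)²) + (8·6 - (2)²) + (4·6 - (0)²) = 31 + 44 + 24 = 99,
  det = 8·(4·6 - (0)²) - (-1)·((-1)·6 - (0)·(2)) + (2)·((-1)·(0) - 4·(2)) = 8·(24) - (-1)·(-6) + (2)·(-8) = 170.
  So p(λ) = λ³ - 18λ² + 99λ - 170.
Step 2 — look for an integer root (rational root theorem: any rational root is an integer divisor of 170). Testing λ = 5:
  p(5) = 125 - 450 + 495 - 170 = 0  ✓
  Dividing out (λ - 5): p(λ) = (λ - 5)(λ² - 13λ + 34).
Step 3 — remaining eigenvalues from the quadratic λ² - 13λ + 34 = 0:
  Δ = 13² - 4·34 = 169 - 136 = 33,  λ = (13 ± √33)/2 = (13 ± 5.7446)/2 ≈ 9.3723 or 3.6277.
  Sorted: λ_1 = 9.3723,  λ_2 = 5,  λ_3 = 3.6277  (check: sum = 18 = tr ✓).

Step 4 — unit eigenvector for λ_1 ≈ 9.3723: v spans the null space of (Sigma - λ_1 I), whose rows are
  r_1 = (-1.3723, -1, 2),  r_2 = (-1, -5.3723, 0),  r_3 = (2, 0, -3.3723).
  v is orthogonal to every row, so take v ∝ r_1 × r_2 = ((-1)·(0) - (2)·(-5.3723), (2)·(-1) - (-1.3723)·(0), (-1.3723)·(-5.3723) - (-1)·(-1)) ≈ (10.7446, -2, 6.3723).
  Let u = (10.7446, -2, 6.3723).
  ||u|| = √((10.7446)² + (-2)² + (6.3723)²) = √(160.0516) ≈ 12.6511,  v_1 = u/||u|| ≈ (0.8493, -0.1581, 0.5037) (||v_1|| = 1).

λ_1 = 9.3723,  λ_2 = 5,  λ_3 = 3.6277;  v_1 ≈ (0.8493, -0.1581, 0.5037)


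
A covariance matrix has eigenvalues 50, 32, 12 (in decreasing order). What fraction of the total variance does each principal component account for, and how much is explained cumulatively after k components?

Step 1 — total variance = trace(Sigma) = Σ λ_i = 50 + 32 + 12 = 94.

Step 2 — fraction explained by component i = λ_i / Σ λ:
  PC1: 50/94 = 0.5319
  PC2: 32/94 = 0.3404
  PC3: 12/94 = 0.1277

Step 3 — cumulative fraction after k components = (λ_1 + ... + λ_k) / Σ λ:
  k = 1: 50/94 = 0.5319
  k = 2: (50 + 32)/94 = 82/94 = 0.8723
  k = 3: (50 + 32 + 12)/94 = 94/94 = 1

Summary (fraction, with percent):

explained: PC1 0.5319 (53.19%), PC2 0.3404 (34.04%), PC3 0.1277 (12.77%);  cumulative: 0.5319, 0.8723, 1


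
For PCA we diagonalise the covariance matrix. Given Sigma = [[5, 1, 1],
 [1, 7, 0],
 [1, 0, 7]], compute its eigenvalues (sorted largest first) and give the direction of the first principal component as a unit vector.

Step 1 — characteristic polynomial p(λ) = det(λI - Sigma) = λ³ - tr·λ² + c_1·λ - det, where tr = trace, c_1 = sum of the principal 2×2 minors, det = det(Sigma):
  tr = 5 + 7 + 7 = 19,
  c_1 = (5·7 - (1)²) + (5·7 - (1)²) + (7·7 - (0)²) = 34 + 34 + 49 = 117,
  det = 5·(7·7 - (0)²) - (1)·((1)·7 - (0)·(1)) + (1)·((1)·(0) - 7·(1)) = 5·(49) - (1)·(7) + (1)·(-7) = 231.
  So p(λ) = λ³ - 19λ² + 117λ - 231.
Step 2 — look for an integer root (rational root theorem: any rational root is an integer divisor of 231). Testing λ = 7:
  p(7) = 343 - 931 + 819 - 231 = 0  ✓
  Dividing out (λ - 7): p(λ) = (λ - 7)(λ² - 12λ + 33).
Step 3 — remaining eigenvalues from the quadratic λ² - 12λ + 33 = 0:
  Δ = 12² - 4·33 = 144 - 132 = 12,  λ = (12 ± √12)/2 = (12 ± 3.4641)/2 ≈ 7.7321 or 4.2679.
  Sorted: λ_1 = 7.7321,  λ_2 = 7,  λ_3 = 4.2679  (check: sum = 19 = tr ✓).

Step 4 — unit eigenvector for λ_1 ≈ 7.7321: v spans the null space of (Sigma - λ_1 I), whose rows are
  r_1 = (-2.7321, 1, 1),  r_2 = (1, -0.7321, 0),  r_3 = (1, 0, -0.7321).
  v is orthogonal to every row, so take v ∝ r_1 × r_2 = ((1)·(0) - (1)·(-0.7321), (1)·(1) - (-2.7321)·(0), (-2.7321)·(-0.7321) - (1)·(1)) ≈ (0.7321, 1, 1).
  Let u = (0.7321, 1, 1).
  ||u|| = √((0.7321)² + (1)² + (1)²) = √(2.5359) ≈ 1.5925,  v_1 = u/||u|| ≈ (0.4597, 0.628, 0.628) (||v_1|| = 1).

λ_1 = 7.7321,  λ_2 = 7,  λ_3 = 4.2679;  v_1 ≈ (0.4597, 0.628, 0.628)


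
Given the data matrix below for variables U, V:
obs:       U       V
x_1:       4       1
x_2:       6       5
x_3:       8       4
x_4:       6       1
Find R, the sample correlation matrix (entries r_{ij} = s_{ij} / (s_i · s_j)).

Step 1 — column means:
  mean(U) = (4 + 6 + 8 + 6) / 4 = 24/4 = 6
  mean(V) = (1 + 5 + 4 + 1) / 4 = 11/4 = 2.75

Step 2 — sample variances and covariances s[i,j] = (1/(n-1)) · Σ_k (x_{k,i} - mean_i) · (x_{k,j} - mean_j), with n-1 = 3:
  s[U,U] = ((-2)·(-2) + (0)·(0) + (2)·(2) + (0)·(0)) / 3 = 8/3 = 2.6667
  s[U,V] = ((-2)·(-1.75) + (0)·(2.25) + (2)·(1.25) + (0)·(-1.75)) / 3 = 6/3 = 2
  s[V,V] = ((-1.75)·(-1.75) + (2.25)·(2.25) + (1.25)·(1.25) + (-1.75)·(-1.75)) / 3 = 12.75/3 = 4.25
  Sample standard deviations s_i = √(s[i,i]):
  s(U) = √(2.6667) = 1.633
  s(V) = √(4.25) = 2.0616

Step 3 — r_{ij} = s_{ij} / (s_i · s_j):
  r[U,U] = 1 (diagonal).
  r[U,V] = 2 / (1.633 · 2.0616) = 2 / 3.3665 = 0.5941
  r[V,V] = 1 (diagonal).

R is symmetric with unit diagonal. Assembling:

R = [[1, 0.5941],
 [0.5941, 1]]


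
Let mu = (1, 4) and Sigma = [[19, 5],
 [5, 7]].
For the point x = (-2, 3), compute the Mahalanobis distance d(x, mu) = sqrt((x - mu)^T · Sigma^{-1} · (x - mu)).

Step 1 — centre the observation: (x - mu) = (-3, -1).

Step 2 — invert Sigma. det(Sigma) = 19·7 - (5)² = 108.
  Sigma^{-1} = (1/det) · [[d, -b], [-b, a]] = [[0.0648, -0.0463],
 [-0.0463, 0.1759]].

Step 3 — form the quadratic (x - mu)^T · Sigma^{-1} · (x - mu):
  Sigma^{-1} · (x - mu) = (-0.1481, -0.037).
  (x - mu)^T · [Sigma^{-1} · (x - mu)] = (-3)·(-0.1481) + (-1)·(-0.037) = 0.4815.

Step 4 — take square root: d = √(0.4815) ≈ 0.6939.

d(x, mu) = √(0.4815) ≈ 0.6939


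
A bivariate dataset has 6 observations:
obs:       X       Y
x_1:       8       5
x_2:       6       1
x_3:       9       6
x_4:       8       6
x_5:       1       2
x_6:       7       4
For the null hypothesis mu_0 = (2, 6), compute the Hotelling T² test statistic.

Step 1 — sample mean vector:
  mean(X) = (8 + 6 + 9 + 8 + 1 + 7) / 6 = 39/6 = 6.5
  mean(Y) = (5 + 1 + 6 + 6 + 2 + 4) / 6 = 24/6 = 4
  x̄ = (6.5, 4),  deviation x̄ - mu_0 = (6.5, 4) - (2, 6) = (4.5, -2).

Step 2 — sample covariance matrix, S[i,j] = (1/(n-1)) · Σ_k (x_{k,i} - mean_i) · (x_{k,j} - mean_j), divisor n-1 = 5:
  S[X,X] = ((1.5)·(1.5) + (-0.5)·(-0.5) + (2.5)·(2.5) + (1.5)·(1.5) + (-5.5)·(-5.5) + (0.5)·(0.5)) / 5 = 41.5/5 = 8.3
  S[X,Y] = ((1.5)·(1) + (-0.5)·(-3) + (2.5)·(2) + (1.5)·(2) + (-5.5)·(-2) + (0.5)·(0)) / 5 = 22/5 = 4.4
  S[Y,Y] = ((1)·(1) + (-3)·(-3) + (2)·(2) + (2)·(2) + (-2)·(-2) + (0)·(0)) / 5 = 22/5 = 4.4
  S = [[8.3, 4.4],
 [4.4, 4.4]].

Step 3 — invert S. det(S) = 8.3·4.4 - (4.4)² = 17.16.
  S^{-1} = (1/det) · [[d, -b], [-b, a]] = [[0.2564, -0.2564],
 [-0.2564, 0.4837]].

Step 4 — quadratic form (x̄ - mu_0)^T · S^{-1} · (x̄ - mu_0):
  S^{-1} · (x̄ - mu_0) = (1.6667, -2.1212),
  (x̄ - mu_0)^T · [...] = (4.5)·(1.6667) + (-2)·(-2.1212) = 11.7424.

Step 5 — scale by n: T² = 6 · 11.7424 = 70.4545.

T² ≈ 70.4545


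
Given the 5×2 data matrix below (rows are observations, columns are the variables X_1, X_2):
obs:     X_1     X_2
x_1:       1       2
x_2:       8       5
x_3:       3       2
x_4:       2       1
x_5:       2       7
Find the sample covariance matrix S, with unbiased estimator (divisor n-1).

Step 1 — column means:
  mean(X_1) = (1 + 8 + 3 + 2 + 2) / 5 = 16/5 = 3.2
  mean(X_2) = (2 + 5 + 2 + 1 + 7) / 5 = 17/5 = 3.4

Step 2 — sample covariance S[i,j] = (1/(n-1)) · Σ_k (x_{k,i} - mean_i) · (x_{k,j} - mean_j), with n-1 = 4.
  S[X_1,X_1] = ((-2.2)·(-2.2) + (4.8)·(4.8) + (-0.2)·(-0.2) + (-1.2)·(-1.2) + (-1.2)·(-1.2)) / 4 = 30.8/4 = 7.7
  S[X_1,X_2] = ((-2.2)·(-1.4) + (4.8)·(1.6) + (-0.2)·(-1.4) + (-1.2)·(-2.4) + (-1.2)·(3.6)) / 4 = 9.6/4 = 2.4
  S[X_2,X_2] = ((-1.4)·(-1.4) + (1.6)·(1.6) + (-1.4)·(-1.4) + (-2.4)·(-2.4) + (3.6)·(3.6)) / 4 = 25.2/4 = 6.3

S is symmetric (S[j,i] = S[i,j]). Assembling:

S = [[7.7, 2.4],
 [2.4, 6.3]]


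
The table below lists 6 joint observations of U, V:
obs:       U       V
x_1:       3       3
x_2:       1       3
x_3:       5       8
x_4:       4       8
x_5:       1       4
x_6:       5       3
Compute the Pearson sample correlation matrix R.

Step 1 — column means:
  mean(U) = (3 + 1 + 5 + 4 + 1 + 5) / 6 = 19/6 = 3.1667
  mean(V) = (3 + 3 + 8 + 8 + 4 + 3) / 6 = 29/6 = 4.8333

Step 2 — sample variances and covariances s[i,j] = (1/(n-1)) · Σ_k (x_{k,i} - mean_i) · (x_{k,j} - mean_j), with n-1 = 5:
  s[U,U] = ((-0.1667)·(-0.1667) + (-2.1667)·(-2.1667) + (1.8333)·(1.8333) + (0.8333)·(0.8333) + (-2.1667)·(-2.1667) + (1.8333)·(1.8333)) / 5 = 16.8333/5 = 3.3667
  s[U,V] = ((-0.1667)·(-1.8333) + (-2.1667)·(-1.8333) + (1.8333)·(3.1667) + (0.8333)·(3.1667) + (-2.1667)·(-0.8333) + (1.8333)·(-1.8333)) / 5 = 11.1667/5 = 2.2333
  s[V,V] = ((-1.8333)·(-1.8333) + (-1.8333)·(-1.8333) + (3.1667)·(3.1667) + (3.1667)·(3.1667) + (-0.8333)·(-0.8333) + (-1.8333)·(-1.8333)) / 5 = 30.8333/5 = 6.1667
  Sample standard deviations s_i = √(s[i,i]):
  s(U) = √(3.3667) = 1.8348
  s(V) = √(6.1667) = 2.4833

Step 3 — r_{ij} = s_{ij} / (s_i · s_j):
  r[U,U] = 1 (diagonal).
  r[U,V] = 2.2333 / (1.8348 · 2.4833) = 2.2333 / 4.5564 = 0.4901
  r[V,V] = 1 (diagonal).

R is symmetric with unit diagonal. Assembling:

R = [[1, 0.4901],
 [0.4901, 1]]


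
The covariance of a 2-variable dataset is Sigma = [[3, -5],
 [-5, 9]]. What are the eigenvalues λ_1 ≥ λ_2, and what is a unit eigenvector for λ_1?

Step 1 — characteristic polynomial of 2×2 Sigma:
  det(Sigma - λI) = λ² - trace · λ + det = 0.
  trace = 3 + 9 = 12, det = 3·9 - (-5)² = 2.
Step 2 — discriminant:
  Δ = trace² - 4·det = 144 - 8 = 136.
Step 3 — eigenvalues:
  λ = (trace ± √Δ)/2 = (12 ± 11.6619)/2,
  λ_1 = 11.831,  λ_2 = 0.169.

Step 4 — unit eigenvector for λ_1: solve (Sigma - λ_1 I)v = 0. First row:
  (3 - 11.831)·v_x + (-5)·v_y = 0, i.e. (-8.831)·v_x + (-5)·v_y = 0,
  so v ∝ (b, λ_1 - a) = (-5, 8.831); multiply by -1 so the first entry is positive: u = (5, -8.831).
  ||u|| = √((5)² + (-8.831)²) = √(102.9857) ≈ 10.1482,
  v_1 = u/||u|| ≈ (0.4927, -0.8702) (||v_1|| = 1).

λ_1 = 11.831,  λ_2 = 0.169;  v_1 ≈ (0.4927, -0.8702)


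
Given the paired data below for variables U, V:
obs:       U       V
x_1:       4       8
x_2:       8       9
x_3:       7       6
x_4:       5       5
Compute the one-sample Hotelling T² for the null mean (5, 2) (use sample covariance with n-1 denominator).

Step 1 — sample mean vector:
  mean(U) = (4 + 8 + 7 + 5) / 4 = 24/4 = 6
  mean(V) = (8 + 9 + 6 + 5) / 4 = 28/4 = 7
  x̄ = (6, 7),  deviation x̄ - mu_0 = (6, 7) - (5, 2) = (1, 5).

Step 2 — sample covariance matrix, S[i,j] = (1/(n-1)) · Σ_k (x_{k,i} - mean_i) · (x_{k,j} - mean_j), divisor n-1 = 3:
  S[U,U] = ((-2)·(-2) + (2)·(2) + (1)·(1) + (-1)·(-1)) / 3 = 10/3 = 3.3333
  S[U,V] = ((-2)·(1) + (2)·(2) + (1)·(-1) + (-1)·(-2)) / 3 = 3/3 = 1
  S[V,V] = ((1)·(1) + (2)·(2) + (-1)·(-1) + (-2)·(-2)) / 3 = 10/3 = 3.3333
  S = [[3.3333, 1],
 [1, 3.3333]].

Step 3 — invert S. det(S) = 3.3333·3.3333 - (1)² = 10.1111.
  S^{-1} = (1/det) · [[d, -b], [-b, a]] = [[0.3297, -0.0989],
 [-0.0989, 0.3297]].

Step 4 — quadratic form (x̄ - mu_0)^T · S^{-1} · (x̄ - mu_0):
  S^{-1} · (x̄ - mu_0) = (-0.1648, 1.5495),
  (x̄ - mu_0)^T · [...] = (1)·(-0.1648) + (5)·(1.5495) = 7.5824.

Step 5 — scale by n: T² = 4 · 7.5824 = 30.3297.

T² ≈ 30.3297


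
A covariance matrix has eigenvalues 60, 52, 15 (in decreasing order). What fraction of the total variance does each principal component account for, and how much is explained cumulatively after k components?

Step 1 — total variance = trace(Sigma) = Σ λ_i = 60 + 52 + 15 = 127.

Step 2 — fraction explained by component i = λ_i / Σ λ:
  PC1: 60/127 = 0.4724
  PC2: 52/127 = 0.4094
  PC3: 15/127 = 0.1181

Step 3 — cumulative fraction after k components = (λ_1 + ... + λ_k) / Σ λ:
  k = 1: 60/127 = 0.4724
  k = 2: (60 + 52)/127 = 112/127 = 0.8819
  k = 3: (60 + 52 + 15)/127 = 127/127 = 1

Summary (fraction, with percent):

explained: PC1 0.4724 (47.24%), PC2 0.4094 (40.94%), PC3 0.1181 (11.81%);  cumulative: 0.4724, 0.8819, 1


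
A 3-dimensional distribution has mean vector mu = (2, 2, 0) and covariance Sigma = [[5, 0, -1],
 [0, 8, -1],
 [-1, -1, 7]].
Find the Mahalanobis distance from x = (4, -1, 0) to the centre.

Step 1 — centre the observation: (x - mu) = (2, -3, 0).

Step 2 — invert Sigma (cofactor / det for 3×3, or solve directly):
  Sigma^{-1} = [[0.206, 0.0037, 0.03],
 [0.0037, 0.1273, 0.0187],
 [0.03, 0.0187, 0.1498]].

Step 3 — form the quadratic (x - mu)^T · Sigma^{-1} · (x - mu):
  Sigma^{-1} · (x - mu) = (0.4007, -0.3745, 0.0037).
  (x - mu)^T · [Sigma^{-1} · (x - mu)] = (2)·(0.4007) + (-3)·(-0.3745) + (0)·(0.0037) = 1.9251.

Step 4 — take square root: d = √(1.9251) ≈ 1.3875.

d(x, mu) = √(1.9251) ≈ 1.3875


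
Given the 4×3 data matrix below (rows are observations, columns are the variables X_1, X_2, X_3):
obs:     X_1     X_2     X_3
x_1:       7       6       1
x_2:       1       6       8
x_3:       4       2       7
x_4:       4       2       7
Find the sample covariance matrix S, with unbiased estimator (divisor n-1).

Step 1 — column means:
  mean(X_1) = (7 + 1 + 4 + 4) / 4 = 16/4 = 4
  mean(X_2) = (6 + 6 + 2 + 2) / 4 = 16/4 = 4
  mean(X_3) = (1 + 8 + 7 + 7) / 4 = 23/4 = 5.75

Step 2 — sample covariance S[i,j] = (1/(n-1)) · Σ_k (x_{k,i} - mean_i) · (x_{k,j} - mean_j), with n-1 = 3.
  S[X_1,X_1] = ((3)·(3) + (-3)·(-3) + (0)·(0) + (0)·(0)) / 3 = 18/3 = 6
  S[X_1,X_2] = ((3)·(2) + (-3)·(2) + (0)·(-2) + (0)·(-2)) / 3 = 0/3 = 0
  S[X_1,X_3] = ((3)·(-4.75) + (-3)·(2.25) + (0)·(1.25) + (0)·(1.25)) / 3 = -21/3 = -7
  S[X_2,X_2] = ((2)·(2) + (2)·(2) + (-2)·(-2) + (-2)·(-2)) / 3 = 16/3 = 5.3333
  S[X_2,X_3] = ((2)·(-4.75) + (2)·(2.25) + (-2)·(1.25) + (-2)·(1.25)) / 3 = -10/3 = -3.3333
  S[X_3,X_3] = ((-4.75)·(-4.75) + (2.25)·(2.25) + (1.25)·(1.25) + (1.25)·(1.25)) / 3 = 30.75/3 = 10.25

S is symmetric (S[j,i] = S[i,j]). Assembling:

S = [[6, 0, -7],
 [0, 5.3333, -3.3333],
 [-7, -3.3333, 10.25]]


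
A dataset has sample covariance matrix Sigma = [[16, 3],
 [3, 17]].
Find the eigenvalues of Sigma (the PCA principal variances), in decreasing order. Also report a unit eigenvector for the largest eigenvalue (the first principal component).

Step 1 — characteristic polynomial of 2×2 Sigma:
  det(Sigma - λI) = λ² - trace · λ + det = 0.
  trace = 16 + 17 = 33, det = 16·17 - (3)² = 263.
Step 2 — discriminant:
  Δ = trace² - 4·det = 1089 - 1052 = 37.
Step 3 — eigenvalues:
  λ = (trace ± √Δ)/2 = (33 ± 6.0828)/2,
  λ_1 = 19.5414,  λ_2 = 13.4586.

Step 4 — unit eigenvector for λ_1: solve (Sigma - λ_1 I)v = 0. First row:
  (16 - 19.5414)·v_x + (3)·v_y = 0, i.e. (-3.5414)·v_x + (3)·v_y = 0,
  so v ∝ (b, λ_1 - a) = (3, 3.5414) = u.
  ||u|| = √((3)² + (3.5414)²) = √(21.5414) ≈ 4.6413,
  v_1 = u/||u|| ≈ (0.6464, 0.763) (||v_1|| = 1).

λ_1 = 19.5414,  λ_2 = 13.4586;  v_1 ≈ (0.6464, 0.763)


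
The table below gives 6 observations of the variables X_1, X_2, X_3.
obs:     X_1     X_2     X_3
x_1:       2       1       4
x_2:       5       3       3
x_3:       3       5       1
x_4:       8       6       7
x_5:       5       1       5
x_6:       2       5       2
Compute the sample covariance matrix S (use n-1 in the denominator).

Step 1 — column means:
  mean(X_1) = (2 + 5 + 3 + 8 + 5 + 2) / 6 = 25/6 = 4.1667
  mean(X_2) = (1 + 3 + 5 + 6 + 1 + 5) / 6 = 21/6 = 3.5
  mean(X_3) = (4 + 3 + 1 + 7 + 5 + 2) / 6 = 22/6 = 3.6667

Step 2 — sample covariance S[i,j] = (1/(n-1)) · Σ_k (x_{k,i} - mean_i) · (x_{k,j} - mean_j), with n-1 = 5.
  S[X_1,X_1] = ((-2.1667)·(-2.1667) + (0.8333)·(0.8333) + (-1.1667)·(-1.1667) + (3.8333)·(3.8333) + (0.8333)·(0.8333) + (-2.1667)·(-2.1667)) / 5 = 26.8333/5 = 5.3667
  S[X_1,X_2] = ((-2.1667)·(-2.5) + (0.8333)·(-0.5) + (-1.1667)·(1.5) + (3.8333)·(2.5) + (0.8333)·(-2.5) + (-2.1667)·(1.5)) / 5 = 7.5/5 = 1.5
  S[X_1,X_3] = ((-2.1667)·(0.3333) + (0.8333)·(-0.6667) + (-1.1667)·(-2.6667) + (3.8333)·(3.3333) + (0.8333)·(1.3333) + (-2.1667)·(-1.6667)) / 5 = 19.3333/5 = 3.8667
  S[X_2,X_2] = ((-2.5)·(-2.5) + (-0.5)·(-0.5) + (1.5)·(1.5) + (2.5)·(2.5) + (-2.5)·(-2.5) + (1.5)·(1.5)) / 5 = 23.5/5 = 4.7
  S[X_2,X_3] = ((-2.5)·(0.3333) + (-0.5)·(-0.6667) + (1.5)·(-2.6667) + (2.5)·(3.3333) + (-2.5)·(1.3333) + (1.5)·(-1.6667)) / 5 = -2/5 = -0.4
  S[X_3,X_3] = ((0.3333)·(0.3333) + (-0.6667)·(-0.6667) + (-2.6667)·(-2.6667) + (3.3333)·(3.3333) + (1.3333)·(1.3333) + (-1.6667)·(-1.6667)) / 5 = 23.3333/5 = 4.6667

S is symmetric (S[j,i] = S[i,j]). Assembling:

S = [[5.3667, 1.5, 3.8667],
 [1.5, 4.7, -0.4],
 [3.8667, -0.4, 4.6667]]


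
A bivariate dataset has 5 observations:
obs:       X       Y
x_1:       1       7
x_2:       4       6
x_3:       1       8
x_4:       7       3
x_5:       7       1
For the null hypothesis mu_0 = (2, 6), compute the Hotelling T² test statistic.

Step 1 — sample mean vector:
  mean(X) = (1 + 4 + 1 + 7 + 7) / 5 = 20/5 = 4
  mean(Y) = (7 + 6 + 8 + 3 + 1) / 5 = 25/5 = 5
  x̄ = (4, 5),  deviation x̄ - mu_0 = (4, 5) - (2, 6) = (2, -1).

Step 2 — sample covariance matrix, S[i,j] = (1/(n-1)) · Σ_k (x_{k,i} - mean_i) · (x_{k,j} - mean_j), divisor n-1 = 4:
  S[X,X] = ((-3)·(-3) + (0)·(0) + (-3)·(-3) + (3)·(3) + (3)·(3)) / 4 = 36/4 = 9
  S[X,Y] = ((-3)·(2) + (0)·(1) + (-3)·(3) + (3)·(-2) + (3)·(-4)) / 4 = -33/4 = -8.25
  S[Y,Y] = ((2)·(2) + (1)·(1) + (3)·(3) + (-2)·(-2) + (-4)·(-4)) / 4 = 34/4 = 8.5
  S = [[9, -8.25],
 [-8.25, 8.5]].

Step 3 — invert S. det(S) = 9·8.5 - (-8.25)² = 8.4375.
  S^{-1} = (1/det) · [[d, -b], [-b, a]] = [[1.0074, 0.9778],
 [0.9778, 1.0667]].

Step 4 — quadratic form (x̄ - mu_0)^T · S^{-1} · (x̄ - mu_0):
  S^{-1} · (x̄ - mu_0) = (1.037, 0.8889),
  (x̄ - mu_0)^T · [...] = (2)·(1.037) + (-1)·(0.8889) = 1.1852.

Step 5 — scale by n: T² = 5 · 1.1852 = 5.9259.

T² ≈ 5.9259


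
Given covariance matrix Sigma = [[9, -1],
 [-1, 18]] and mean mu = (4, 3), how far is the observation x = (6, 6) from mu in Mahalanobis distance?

Step 1 — centre the observation: (x - mu) = (2, 3).

Step 2 — invert Sigma. det(Sigma) = 9·18 - (-1)² = 161.
  Sigma^{-1} = (1/det) · [[d, -b], [-b, a]] = [[0.1118, 0.0062],
 [0.0062, 0.0559]].

Step 3 — form the quadratic (x - mu)^T · Sigma^{-1} · (x - mu):
  Sigma^{-1} · (x - mu) = (0.2422, 0.1801).
  (x - mu)^T · [Sigma^{-1} · (x - mu)] = (2)·(0.2422) + (3)·(0.1801) = 1.0248.

Step 4 — take square root: d = √(1.0248) ≈ 1.0123.

d(x, mu) = √(1.0248) ≈ 1.0123


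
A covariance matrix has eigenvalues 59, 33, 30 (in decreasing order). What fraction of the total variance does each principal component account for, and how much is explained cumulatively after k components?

Step 1 — total variance = trace(Sigma) = Σ λ_i = 59 + 33 + 30 = 122.

Step 2 — fraction explained by component i = λ_i / Σ λ:
  PC1: 59/122 = 0.4836
  PC2: 33/122 = 0.2705
  PC3: 30/122 = 0.2459

Step 3 — cumulative fraction after k components = (λ_1 + ... + λ_k) / Σ λ:
  k = 1: 59/122 = 0.4836
  k = 2: (59 + 33)/122 = 92/122 = 0.7541
  k = 3: (59 + 33 + 30)/122 = 122/122 = 1

Summary (fraction, with percent):

explained: PC1 0.4836 (48.36%), PC2 0.2705 (27.05%), PC3 0.2459 (24.59%);  cumulative: 0.4836, 0.7541, 1


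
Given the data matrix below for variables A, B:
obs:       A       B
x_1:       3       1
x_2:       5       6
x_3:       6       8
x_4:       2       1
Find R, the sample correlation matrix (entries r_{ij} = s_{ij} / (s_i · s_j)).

Step 1 — column means:
  mean(A) = (3 + 5 + 6 + 2) / 4 = 16/4 = 4
  mean(B) = (1 + 6 + 8 + 1) / 4 = 16/4 = 4

Step 2 — sample variances and covariances s[i,j] = (1/(n-1)) · Σ_k (x_{k,i} - mean_i) · (x_{k,j} - mean_j), with n-1 = 3:
  s[A,A] = ((-1)·(-1) + (1)·(1) + (2)·(2) + (-2)·(-2)) / 3 = 10/3 = 3.3333
  s[A,B] = ((-1)·(-3) + (1)·(2) + (2)·(4) + (-2)·(-3)) / 3 = 19/3 = 6.3333
  s[B,B] = ((-3)·(-3) + (2)·(2) + (4)·(4) + (-3)·(-3)) / 3 = 38/3 = 12.6667
  Sample standard deviations s_i = √(s[i,i]):
  s(A) = √(3.3333) = 1.8257
  s(B) = √(12.6667) = 3.559

Step 3 — r_{ij} = s_{ij} / (s_i · s_j):
  r[A,A] = 1 (diagonal).
  r[A,B] = 6.3333 / (1.8257 · 3.559) = 6.3333 / 6.4979 = 0.9747
  r[B,B] = 1 (diagonal).

R is symmetric with unit diagonal. Assembling:

R = [[1, 0.9747],
 [0.9747, 1]]


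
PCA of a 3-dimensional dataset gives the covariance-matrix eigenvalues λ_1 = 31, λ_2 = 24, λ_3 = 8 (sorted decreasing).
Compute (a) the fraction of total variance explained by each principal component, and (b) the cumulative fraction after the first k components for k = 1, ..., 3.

Step 1 — total variance = trace(Sigma) = Σ λ_i = 31 + 24 + 8 = 63.

Step 2 — fraction explained by component i = λ_i / Σ λ:
  PC1: 31/63 = 0.4921
  PC2: 24/63 = 0.381
  PC3: 8/63 = 0.127

Step 3 — cumulative fraction after k components = (λ_1 + ... + λ_k) / Σ λ:
  k = 1: 31/63 = 0.4921
  k = 2: (31 + 24)/63 = 55/63 = 0.873
  k = 3: (31 + 24 + 8)/63 = 63/63 = 1

Summary (fraction, with percent):

explained: PC1 0.4921 (49.21%), PC2 0.381 (38.1%), PC3 0.127 (12.7%);  cumulative: 0.4921, 0.873, 1
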